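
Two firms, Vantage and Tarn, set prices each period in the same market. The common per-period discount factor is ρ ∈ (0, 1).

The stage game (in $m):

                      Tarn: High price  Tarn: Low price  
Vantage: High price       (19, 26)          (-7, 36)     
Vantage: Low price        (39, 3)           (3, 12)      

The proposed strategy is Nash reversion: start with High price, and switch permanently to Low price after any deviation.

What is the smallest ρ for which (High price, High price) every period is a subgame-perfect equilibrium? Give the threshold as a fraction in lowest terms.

Vantage's threshold: (39−19)/(39−3) = 5/9.
Tarn's threshold: (36−26)/(36−12) = 5/12.
5/9 > 5/12, so Vantage binds and ρ* = 5/9.

5/9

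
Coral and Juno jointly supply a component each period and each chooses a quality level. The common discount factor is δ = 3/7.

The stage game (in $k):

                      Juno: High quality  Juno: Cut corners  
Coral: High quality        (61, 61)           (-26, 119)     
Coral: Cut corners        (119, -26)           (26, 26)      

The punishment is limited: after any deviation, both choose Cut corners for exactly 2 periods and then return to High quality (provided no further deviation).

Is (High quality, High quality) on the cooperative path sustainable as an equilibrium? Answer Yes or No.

Comparing payoff streams over the 3 periods until play realigns: cooperate → 61(1+δ+…+δ^2); deviate → 119 + 26(δ+…+δ^2).
Cooperation is sustained iff (61−26)(δ+…+δ^2) ≥ 119−61.
δ+…+δ^2 = 3/7·(1−(3/7)^2)/(1−3/7) = 0.6122, and (119−61)/(61−26) = 1.6571.
0.6122 < 1.6571, so cooperation is not sustainable.

No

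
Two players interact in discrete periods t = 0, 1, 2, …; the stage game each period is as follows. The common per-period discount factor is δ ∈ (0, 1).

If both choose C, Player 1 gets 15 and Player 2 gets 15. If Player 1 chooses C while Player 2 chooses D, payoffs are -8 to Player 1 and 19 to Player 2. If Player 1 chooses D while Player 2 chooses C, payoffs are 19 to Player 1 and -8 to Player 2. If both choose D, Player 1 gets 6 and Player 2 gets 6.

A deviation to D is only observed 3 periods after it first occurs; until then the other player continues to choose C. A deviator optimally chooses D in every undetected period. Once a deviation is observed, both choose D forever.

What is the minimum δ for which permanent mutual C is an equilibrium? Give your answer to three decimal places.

The best deviation is to choose D for all 3 undetected periods, earning 19 each, then 6 forever once detected.
Deviation value: 19(1−δ^3)/(1−δ) + 6δ^3/(1−δ); cooperation value: 15/(1−δ).
IC: 15 ≥ 19(1−δ^3) + 6δ^3 = 19 − 13δ^3.
So δ^3 ≥ 4/13, giving δ ≥ (4/13)^(1/3) ≈ 0.675.

0.675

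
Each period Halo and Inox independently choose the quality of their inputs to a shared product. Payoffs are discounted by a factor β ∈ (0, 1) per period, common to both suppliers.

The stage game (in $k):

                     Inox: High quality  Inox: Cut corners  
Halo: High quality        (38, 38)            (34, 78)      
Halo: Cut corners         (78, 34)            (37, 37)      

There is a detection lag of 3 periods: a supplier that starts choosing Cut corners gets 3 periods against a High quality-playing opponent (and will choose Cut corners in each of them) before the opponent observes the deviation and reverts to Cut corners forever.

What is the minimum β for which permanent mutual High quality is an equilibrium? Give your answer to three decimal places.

The best deviation is to choose Cut corners for all 3 undetected periods, earning 78 each, then 37 forever once detected.
Deviation value: 78(1−β^3)/(1−β) + 37β^3/(1−β); cooperation value: 38/(1−β).
IC: 38 ≥ 78(1−β^3) + 37β^3 = 78 − 41β^3.
So β^3 ≥ 40/41, giving β ≥ (40/41)^(1/3) ≈ 0.992.

0.992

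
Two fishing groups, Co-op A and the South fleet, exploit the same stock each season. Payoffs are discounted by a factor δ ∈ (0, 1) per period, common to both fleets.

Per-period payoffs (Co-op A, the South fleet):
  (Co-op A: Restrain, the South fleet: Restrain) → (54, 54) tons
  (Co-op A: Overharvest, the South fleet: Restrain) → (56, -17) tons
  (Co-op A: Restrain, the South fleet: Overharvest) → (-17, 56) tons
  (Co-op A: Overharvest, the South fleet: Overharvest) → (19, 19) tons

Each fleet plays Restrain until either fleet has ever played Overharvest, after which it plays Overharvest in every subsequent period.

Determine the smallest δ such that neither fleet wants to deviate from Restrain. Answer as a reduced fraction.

Under grim trigger the critical discount factor is (T−C)/(T−P) with T = 56, C = 54, P = 19.
δ* = (56−54)/(56−19) = 2/37.

2/37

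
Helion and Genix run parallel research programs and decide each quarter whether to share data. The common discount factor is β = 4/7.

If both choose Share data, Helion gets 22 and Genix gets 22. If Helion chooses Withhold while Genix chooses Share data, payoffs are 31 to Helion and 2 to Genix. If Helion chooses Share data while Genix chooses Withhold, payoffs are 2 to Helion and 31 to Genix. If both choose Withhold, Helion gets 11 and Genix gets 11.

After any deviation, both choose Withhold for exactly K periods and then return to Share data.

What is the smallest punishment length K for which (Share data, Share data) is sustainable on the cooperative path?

Need Σ_{k=1}^{K} β^k ≥ (31−22)/(22−11) = 0.8182 at β = 4/7.
At K = 1 the sum is 0.5714 < 0.8182; at K = 2 it is 0.8980 ≥ 0.8182.
So the minimum punishment length is K = 2.

2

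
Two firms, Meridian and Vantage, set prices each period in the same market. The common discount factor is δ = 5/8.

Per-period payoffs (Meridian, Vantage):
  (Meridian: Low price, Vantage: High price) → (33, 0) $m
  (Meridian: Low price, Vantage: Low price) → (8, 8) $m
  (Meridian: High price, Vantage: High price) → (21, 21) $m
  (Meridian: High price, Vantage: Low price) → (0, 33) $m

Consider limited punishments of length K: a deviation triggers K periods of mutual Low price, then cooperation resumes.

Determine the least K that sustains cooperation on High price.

2

IC: δ(1−δ^K)/(1−δ) ≥ (33−21)/(21−8) = 12/13.
With δ = 5/8: need 1 − δ^K ≥ 12/13·(1−5/8)/(5/8), i.e. δ^K ≤ 0.4462.
Since (5/8)^1 = 0.6250 and (5/8)^2 = 0.3906, the smallest such K is 2.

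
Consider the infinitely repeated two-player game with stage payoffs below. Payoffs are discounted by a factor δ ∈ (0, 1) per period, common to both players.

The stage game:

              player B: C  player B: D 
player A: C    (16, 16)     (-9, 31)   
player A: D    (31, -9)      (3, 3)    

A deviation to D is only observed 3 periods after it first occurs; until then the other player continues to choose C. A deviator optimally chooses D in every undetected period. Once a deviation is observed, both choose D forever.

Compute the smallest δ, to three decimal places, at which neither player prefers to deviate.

The best deviation is to choose D for all 3 undetected periods, earning 31 each, then 3 forever once detected.
Deviation value: 31(1−δ^3)/(1−δ) + 3δ^3/(1−δ); cooperation value: 16/(1−δ).
IC: 16 ≥ 31(1−δ^3) + 3δ^3 = 31 − 28δ^3.
So δ^3 ≥ 15/28, giving δ ≥ (15/28)^(1/3) ≈ 0.812.

0.812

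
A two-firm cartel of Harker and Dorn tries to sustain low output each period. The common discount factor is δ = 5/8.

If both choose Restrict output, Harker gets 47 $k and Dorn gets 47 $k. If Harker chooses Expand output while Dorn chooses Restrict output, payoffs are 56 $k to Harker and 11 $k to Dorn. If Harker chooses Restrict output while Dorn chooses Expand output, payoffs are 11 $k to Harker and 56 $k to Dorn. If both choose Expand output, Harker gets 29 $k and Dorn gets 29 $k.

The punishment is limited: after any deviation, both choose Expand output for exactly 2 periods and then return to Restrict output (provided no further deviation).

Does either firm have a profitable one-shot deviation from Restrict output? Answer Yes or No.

A one-shot deviation gives 56 now, then 29 for 2 periods, then back to 47.
Gain from deviating: (56−47) today; loss: (47−29) in each of the next 2 periods.
No-deviation condition: (47−29)(δ+…+δ^2) ≥ 56−47, i.e. δ+…+δ^2 ≥ 1/2.
At δ = 5/8: δ+…+δ^2 = 1.0156 ≥ 0.5000.
So cooperation is sustainable.

No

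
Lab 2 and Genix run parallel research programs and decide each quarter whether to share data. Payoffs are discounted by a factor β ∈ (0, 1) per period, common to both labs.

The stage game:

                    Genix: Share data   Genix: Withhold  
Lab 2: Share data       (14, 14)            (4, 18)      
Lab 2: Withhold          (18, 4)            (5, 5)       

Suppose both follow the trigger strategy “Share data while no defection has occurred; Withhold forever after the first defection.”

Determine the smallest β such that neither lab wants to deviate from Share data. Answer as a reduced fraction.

One-period gain from deviating is 18 − 14 = 4. The loss is 14 − 5 = 9 in every subsequent period, with present value 9·β/(1−β).
Deviation is unprofitable when 9·β/(1−β) ≥ 4, i.e. β/(1−β) ≥ 4/9.
Equivalently β ≥ 4/(4+9) = 4/13.

4/13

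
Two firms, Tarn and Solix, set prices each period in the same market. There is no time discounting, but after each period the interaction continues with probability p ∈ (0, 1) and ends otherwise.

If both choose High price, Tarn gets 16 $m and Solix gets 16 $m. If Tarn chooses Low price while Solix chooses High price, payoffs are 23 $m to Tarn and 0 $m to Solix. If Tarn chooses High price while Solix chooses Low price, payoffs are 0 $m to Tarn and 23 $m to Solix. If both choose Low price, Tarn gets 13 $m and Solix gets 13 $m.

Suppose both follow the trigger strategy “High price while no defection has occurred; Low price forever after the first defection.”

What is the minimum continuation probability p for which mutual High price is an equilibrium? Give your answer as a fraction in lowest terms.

7/10

Expected cooperation value is 16 + p·16 + p²·16 + … = 16/(1−p); deviation gives 23 + p·13/(1−p).
16 ≥ 23(1−p) + 13p ⇒ 10p ≥ 7 ⇒ p ≥ 7/10.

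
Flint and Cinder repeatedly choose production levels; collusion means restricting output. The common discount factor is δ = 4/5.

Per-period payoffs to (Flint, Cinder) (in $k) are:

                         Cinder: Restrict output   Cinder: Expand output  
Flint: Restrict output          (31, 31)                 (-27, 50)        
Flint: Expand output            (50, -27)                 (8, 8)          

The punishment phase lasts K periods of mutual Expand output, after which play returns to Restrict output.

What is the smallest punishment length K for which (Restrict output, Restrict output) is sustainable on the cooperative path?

Need Σ_{k=1}^{K} δ^k ≥ (50−31)/(31−8) = 0.8261 at δ = 4/5.
At K = 1 the sum is 0.8000 < 0.8261; at K = 2 it is 1.4400 ≥ 0.8261.
So the minimum punishment length is K = 2.

2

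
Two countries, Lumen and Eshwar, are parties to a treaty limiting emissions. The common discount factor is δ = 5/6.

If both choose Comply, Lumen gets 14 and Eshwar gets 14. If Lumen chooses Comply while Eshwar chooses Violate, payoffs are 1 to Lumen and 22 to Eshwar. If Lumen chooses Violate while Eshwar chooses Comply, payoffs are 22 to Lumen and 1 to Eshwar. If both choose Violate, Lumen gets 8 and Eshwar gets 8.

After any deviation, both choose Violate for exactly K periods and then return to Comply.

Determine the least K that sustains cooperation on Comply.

Need Σ_{k=1}^{K} δ^k ≥ (22−14)/(14−8) = 1.3333 at δ = 5/6.
At K = 1 the sum is 0.8333 < 1.3333; at K = 2 it is 1.5278 ≥ 1.3333.
So the minimum punishment length is K = 2.

2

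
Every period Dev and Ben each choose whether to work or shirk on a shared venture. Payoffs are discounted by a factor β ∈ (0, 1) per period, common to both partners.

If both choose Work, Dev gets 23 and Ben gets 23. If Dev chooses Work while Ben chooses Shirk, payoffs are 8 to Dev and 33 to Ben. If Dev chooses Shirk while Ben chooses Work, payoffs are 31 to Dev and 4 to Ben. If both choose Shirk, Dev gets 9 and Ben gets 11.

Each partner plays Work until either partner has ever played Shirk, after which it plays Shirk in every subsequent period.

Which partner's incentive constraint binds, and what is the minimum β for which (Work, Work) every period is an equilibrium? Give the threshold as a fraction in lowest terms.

Dev's threshold: (31−23)/(31−9) = 4/11.
Ben's threshold: (33−23)/(33−11) = 5/11.
4/11 < 5/11, so Ben binds and β* = 5/11.

Ben; β ≥ 5/11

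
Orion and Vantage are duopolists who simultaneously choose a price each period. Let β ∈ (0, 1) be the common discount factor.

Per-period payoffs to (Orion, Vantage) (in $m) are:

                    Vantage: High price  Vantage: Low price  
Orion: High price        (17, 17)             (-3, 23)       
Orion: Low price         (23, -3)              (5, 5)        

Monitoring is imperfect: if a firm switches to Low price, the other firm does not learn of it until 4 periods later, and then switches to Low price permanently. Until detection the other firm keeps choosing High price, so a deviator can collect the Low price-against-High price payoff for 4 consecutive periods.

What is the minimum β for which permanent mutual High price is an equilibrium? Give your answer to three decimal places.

The best deviation is to choose Low price for all 4 undetected periods, earning 23 each, then 5 forever once detected.
Deviation value: 23(1−β^4)/(1−β) + 5β^4/(1−β); cooperation value: 17/(1−β).
IC: 17 ≥ 23(1−β^4) + 5β^4 = 23 − 18β^4.
So β^4 ≥ 6/18 = 1/3, giving β ≥ (1/3)^(1/4) ≈ 0.760.

0.760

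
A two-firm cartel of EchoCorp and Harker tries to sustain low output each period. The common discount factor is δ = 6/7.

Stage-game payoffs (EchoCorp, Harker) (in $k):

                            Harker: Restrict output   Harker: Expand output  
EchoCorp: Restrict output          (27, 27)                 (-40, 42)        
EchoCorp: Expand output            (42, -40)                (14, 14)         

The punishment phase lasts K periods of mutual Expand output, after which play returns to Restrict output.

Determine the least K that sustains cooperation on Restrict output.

2

IC: δ(1−δ^K)/(1−δ) ≥ (42−27)/(27−14) = 15/13.
With δ = 6/7: need 1 − δ^K ≥ 15/13·(1−6/7)/(6/7), i.e. δ^K ≤ 0.8077.
Since (6/7)^1 = 0.8571 and (6/7)^2 = 0.7347, the smallest such K is 2.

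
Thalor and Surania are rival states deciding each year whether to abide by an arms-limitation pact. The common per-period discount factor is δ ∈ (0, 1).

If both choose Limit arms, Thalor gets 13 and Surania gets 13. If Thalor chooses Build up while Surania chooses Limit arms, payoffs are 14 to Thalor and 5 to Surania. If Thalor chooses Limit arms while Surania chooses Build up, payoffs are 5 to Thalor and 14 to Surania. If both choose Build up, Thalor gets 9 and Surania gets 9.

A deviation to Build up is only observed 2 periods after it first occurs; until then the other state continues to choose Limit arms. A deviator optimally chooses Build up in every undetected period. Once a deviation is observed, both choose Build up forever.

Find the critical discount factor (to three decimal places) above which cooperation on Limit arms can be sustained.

The best deviation is to choose Build up for all 2 undetected periods, earning 14 each, then 9 forever once detected.
Deviation value: 14(1−δ^2)/(1−δ) + 9δ^2/(1−δ); cooperation value: 13/(1−δ).
IC: 13 ≥ 14(1−δ^2) + 9δ^2 = 14 − 5δ^2.
So δ^2 ≥ 1/5, giving δ ≥ (1/5)^(1/2) ≈ 0.447.

0.447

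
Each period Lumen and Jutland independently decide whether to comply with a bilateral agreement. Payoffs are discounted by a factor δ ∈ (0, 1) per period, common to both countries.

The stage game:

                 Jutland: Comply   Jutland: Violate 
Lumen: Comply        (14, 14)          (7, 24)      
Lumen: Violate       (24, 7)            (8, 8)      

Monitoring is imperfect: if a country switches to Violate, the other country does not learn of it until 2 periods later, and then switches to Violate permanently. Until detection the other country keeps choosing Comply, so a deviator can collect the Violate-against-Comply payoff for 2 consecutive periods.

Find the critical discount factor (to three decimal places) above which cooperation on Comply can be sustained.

0.791

A deviator earns 24 for 2 periods, then 8 forever; cooperating earns 14 forever. Multiplying the IC by (1−δ):
14 ≥ 24(1−δ^2) + 8δ^2, so 16·δ^2 ≥ 10 and δ^2 ≥ 5/8.
δ ≥ (5/8)^(1/2) ≈ 0.791.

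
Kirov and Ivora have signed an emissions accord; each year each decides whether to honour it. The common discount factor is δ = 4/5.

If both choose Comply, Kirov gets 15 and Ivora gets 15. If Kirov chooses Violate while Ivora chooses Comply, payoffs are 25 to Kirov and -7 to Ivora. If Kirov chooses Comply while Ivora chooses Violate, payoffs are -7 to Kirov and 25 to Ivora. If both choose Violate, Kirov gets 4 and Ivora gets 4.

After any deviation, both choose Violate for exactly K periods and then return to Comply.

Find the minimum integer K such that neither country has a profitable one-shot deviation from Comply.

2

Need Σ_{k=1}^{K} δ^k ≥ (25−15)/(15−4) = 0.9091 at δ = 4/5.
At K = 1 the sum is 0.8000 < 0.9091; at K = 2 it is 1.4400 ≥ 0.9091.
So the minimum punishment length is K = 2.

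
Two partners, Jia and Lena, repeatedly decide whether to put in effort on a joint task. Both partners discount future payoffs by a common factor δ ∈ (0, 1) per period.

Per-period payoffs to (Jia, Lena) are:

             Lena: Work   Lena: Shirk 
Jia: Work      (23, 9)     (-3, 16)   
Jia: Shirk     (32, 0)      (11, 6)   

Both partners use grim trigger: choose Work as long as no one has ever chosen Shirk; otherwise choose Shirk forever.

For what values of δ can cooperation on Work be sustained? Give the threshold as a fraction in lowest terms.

7/10

Jia: cooperation gives 23 each period; deviation gives 32 once then 11 forever.
  23/(1−δ) ≥ 32 + 11δ/(1−δ) ⇒ δ ≥ 9/21 = 3/7.
Lena: cooperation gives 9 each period; deviation gives 16 once then 6 forever.
  δ ≥ 7/10.
Both must hold, so the binding constraint is Lena's: δ ≥ 7/10.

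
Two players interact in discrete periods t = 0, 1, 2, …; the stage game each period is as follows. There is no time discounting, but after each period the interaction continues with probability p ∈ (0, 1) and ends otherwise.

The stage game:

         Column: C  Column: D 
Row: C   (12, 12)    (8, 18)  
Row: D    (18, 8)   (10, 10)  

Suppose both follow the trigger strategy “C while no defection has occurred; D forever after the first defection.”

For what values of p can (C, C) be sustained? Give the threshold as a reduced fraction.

3/4

Expected cooperation value is 12 + p·12 + p²·12 + … = 12/(1−p); deviation gives 18 + p·10/(1−p).
12 ≥ 18(1−p) + 10p ⇒ 8p ≥ 6 ⇒ p ≥ 6/8 = 3/4.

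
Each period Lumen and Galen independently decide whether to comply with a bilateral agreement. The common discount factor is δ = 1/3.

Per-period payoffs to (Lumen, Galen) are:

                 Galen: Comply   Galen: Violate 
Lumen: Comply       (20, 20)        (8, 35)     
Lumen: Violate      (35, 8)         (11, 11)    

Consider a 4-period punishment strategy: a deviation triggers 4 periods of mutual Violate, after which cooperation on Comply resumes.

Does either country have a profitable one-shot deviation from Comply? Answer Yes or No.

Yes

Comparing payoff streams over the 5 periods until play realigns: cooperate → 20(1+δ+…+δ^4); deviate → 35 + 11(δ+…+δ^4).
Cooperation is sustained iff (20−11)(δ+…+δ^4) ≥ 35−20.
δ+…+δ^4 = 1/3·(1−(1/3)^4)/(1−1/3) = 0.4938, and (35−20)/(20−11) = 1.6667.
0.4938 < 1.6667, so cooperation is not sustainable.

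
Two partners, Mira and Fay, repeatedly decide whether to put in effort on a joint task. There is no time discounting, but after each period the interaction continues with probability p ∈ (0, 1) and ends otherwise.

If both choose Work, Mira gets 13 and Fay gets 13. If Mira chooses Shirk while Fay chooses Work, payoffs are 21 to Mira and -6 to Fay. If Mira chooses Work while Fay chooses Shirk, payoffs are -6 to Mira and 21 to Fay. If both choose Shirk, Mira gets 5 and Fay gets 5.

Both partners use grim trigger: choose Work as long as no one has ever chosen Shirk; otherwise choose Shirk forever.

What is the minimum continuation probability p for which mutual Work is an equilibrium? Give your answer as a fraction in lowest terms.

1/2

With no time discounting, the continuation probability p plays the role of the discount factor.
Grim-trigger IC: 13/(1−p) ≥ 21 + 5p/(1−p) ⇒ p ≥ (21−13)/(21−5) = 1/2.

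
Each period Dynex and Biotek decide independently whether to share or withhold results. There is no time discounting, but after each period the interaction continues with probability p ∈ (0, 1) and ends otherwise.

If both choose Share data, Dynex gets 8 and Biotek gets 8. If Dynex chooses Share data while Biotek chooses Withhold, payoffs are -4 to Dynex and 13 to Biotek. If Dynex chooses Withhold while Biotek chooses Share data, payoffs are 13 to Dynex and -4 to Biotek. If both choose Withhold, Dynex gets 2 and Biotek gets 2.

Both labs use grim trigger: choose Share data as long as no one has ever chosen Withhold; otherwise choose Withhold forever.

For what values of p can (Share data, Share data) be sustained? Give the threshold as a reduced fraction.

5/11

With no time discounting, the continuation probability p plays the role of the discount factor.
Grim-trigger IC: 8/(1−p) ≥ 13 + 2p/(1−p) ⇒ p ≥ (13−8)/(13−2) = 5/11.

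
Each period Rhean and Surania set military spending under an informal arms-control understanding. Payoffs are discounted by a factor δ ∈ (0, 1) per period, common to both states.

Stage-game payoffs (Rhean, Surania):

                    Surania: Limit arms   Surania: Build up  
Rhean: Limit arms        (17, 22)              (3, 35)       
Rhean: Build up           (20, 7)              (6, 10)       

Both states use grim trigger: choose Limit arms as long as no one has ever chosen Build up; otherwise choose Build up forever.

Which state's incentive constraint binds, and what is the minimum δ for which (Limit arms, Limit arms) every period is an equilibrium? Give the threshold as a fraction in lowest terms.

Surania; δ ≥ 13/25

Rhean's threshold: (20−17)/(20−6) = 3/14.
Surania's threshold: (35−22)/(35−10) = 13/25.
3/14 < 13/25, so Surania binds and δ* = 13/25.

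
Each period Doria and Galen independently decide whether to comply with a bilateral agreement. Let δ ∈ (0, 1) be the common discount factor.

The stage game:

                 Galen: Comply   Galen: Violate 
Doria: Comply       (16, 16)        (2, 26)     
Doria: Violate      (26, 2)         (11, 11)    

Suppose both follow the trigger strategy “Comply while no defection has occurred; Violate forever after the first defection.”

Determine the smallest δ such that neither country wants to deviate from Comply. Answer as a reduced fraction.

2/3

Cooperation forever yields 16 each period: 16/(1−δ).
Deviating yields 26 once, then 11 forever: 26 + 11δ/(1−δ).
No profitable deviation requires 16/(1−δ) ≥ 26 + 11δ/(1−δ).
Multiplying by (1−δ): 16 ≥ 26(1−δ) + 11δ = 26 − 15δ.
So 15δ ≥ 10, i.e. δ ≥ 10/15 = 2/3.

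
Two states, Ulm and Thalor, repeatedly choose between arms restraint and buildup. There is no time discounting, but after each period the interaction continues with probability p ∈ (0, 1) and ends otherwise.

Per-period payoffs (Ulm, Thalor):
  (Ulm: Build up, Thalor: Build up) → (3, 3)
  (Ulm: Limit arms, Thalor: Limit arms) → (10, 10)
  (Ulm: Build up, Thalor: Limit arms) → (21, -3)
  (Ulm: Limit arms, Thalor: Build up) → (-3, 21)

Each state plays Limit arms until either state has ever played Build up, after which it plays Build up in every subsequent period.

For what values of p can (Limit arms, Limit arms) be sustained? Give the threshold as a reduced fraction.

With no time discounting, the continuation probability p plays the role of the discount factor.
Grim-trigger IC: 10/(1−p) ≥ 21 + 3p/(1−p) ⇒ p ≥ (21−10)/(21−3) = 11/18.

11/18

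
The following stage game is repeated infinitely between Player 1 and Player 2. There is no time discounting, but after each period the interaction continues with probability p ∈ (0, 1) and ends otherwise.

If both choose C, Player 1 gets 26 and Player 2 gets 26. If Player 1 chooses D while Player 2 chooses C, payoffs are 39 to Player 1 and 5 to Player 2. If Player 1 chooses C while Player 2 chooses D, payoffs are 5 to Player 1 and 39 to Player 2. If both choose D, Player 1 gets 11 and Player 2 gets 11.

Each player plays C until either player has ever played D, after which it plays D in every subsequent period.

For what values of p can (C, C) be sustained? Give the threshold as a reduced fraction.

13/28

Expected cooperation value is 26 + p·26 + p²·26 + … = 26/(1−p); deviation gives 39 + p·11/(1−p).
26 ≥ 39(1−p) + 11p ⇒ 28p ≥ 13 ⇒ p ≥ 13/28.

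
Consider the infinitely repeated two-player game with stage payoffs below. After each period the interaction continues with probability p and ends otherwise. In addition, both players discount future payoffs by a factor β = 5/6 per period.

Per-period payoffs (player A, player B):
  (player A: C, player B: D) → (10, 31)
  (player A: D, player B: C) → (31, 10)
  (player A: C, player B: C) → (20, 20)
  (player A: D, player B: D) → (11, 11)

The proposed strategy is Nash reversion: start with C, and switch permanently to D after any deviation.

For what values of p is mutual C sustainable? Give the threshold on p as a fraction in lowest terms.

With continuation probability p and discount β, the effective per-period discount factor is βp.
Grim-trigger IC: βp ≥ (31−20)/(31−11) = 11/20.
So p ≥ (11/20)/(5/6) = 33/50.

33/50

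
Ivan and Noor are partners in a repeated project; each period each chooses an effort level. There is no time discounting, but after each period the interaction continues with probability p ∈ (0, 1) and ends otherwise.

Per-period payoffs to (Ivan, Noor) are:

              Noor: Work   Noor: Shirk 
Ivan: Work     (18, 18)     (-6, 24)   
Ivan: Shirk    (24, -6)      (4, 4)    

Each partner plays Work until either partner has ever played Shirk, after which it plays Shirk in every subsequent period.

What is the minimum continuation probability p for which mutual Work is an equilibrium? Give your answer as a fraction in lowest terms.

3/10

With no time discounting, the continuation probability p plays the role of the discount factor.
Grim-trigger IC: 18/(1−p) ≥ 24 + 4p/(1−p) ⇒ p ≥ (24−18)/(24−4) = 3/10.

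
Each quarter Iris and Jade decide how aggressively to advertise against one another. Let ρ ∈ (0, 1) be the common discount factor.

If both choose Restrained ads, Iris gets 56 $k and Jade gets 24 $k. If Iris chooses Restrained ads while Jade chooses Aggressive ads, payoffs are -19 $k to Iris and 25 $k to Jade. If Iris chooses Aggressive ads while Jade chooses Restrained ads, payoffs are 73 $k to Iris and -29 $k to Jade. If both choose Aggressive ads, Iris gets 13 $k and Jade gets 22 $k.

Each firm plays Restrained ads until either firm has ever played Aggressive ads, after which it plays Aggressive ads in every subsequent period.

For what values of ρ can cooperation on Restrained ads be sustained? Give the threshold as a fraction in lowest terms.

For Iris: deviation gain 73−56 = 17, per-period punishment loss 56−13 = 43. IC gives ρ ≥ 17/60.
For Jade: gain 1, loss 2 per period, so ρ ≥ 1/3.
The tighter constraint is Jade's, so cooperation needs ρ ≥ 1/3.

1/3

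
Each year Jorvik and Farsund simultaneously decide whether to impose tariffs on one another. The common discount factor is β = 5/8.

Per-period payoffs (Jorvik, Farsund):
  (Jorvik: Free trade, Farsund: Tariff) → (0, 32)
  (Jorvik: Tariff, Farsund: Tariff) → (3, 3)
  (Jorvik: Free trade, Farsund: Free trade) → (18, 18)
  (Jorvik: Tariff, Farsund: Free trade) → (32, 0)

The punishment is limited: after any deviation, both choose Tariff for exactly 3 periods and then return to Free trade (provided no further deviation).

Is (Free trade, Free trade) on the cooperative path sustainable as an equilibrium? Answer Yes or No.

IC: β+…+β^3 ≥ (32−18)/(18−3) = 14/15.
At β = 5/8: partial sum = 1.2598 ≥ 0.9333. Cooperation sustainable.

Yes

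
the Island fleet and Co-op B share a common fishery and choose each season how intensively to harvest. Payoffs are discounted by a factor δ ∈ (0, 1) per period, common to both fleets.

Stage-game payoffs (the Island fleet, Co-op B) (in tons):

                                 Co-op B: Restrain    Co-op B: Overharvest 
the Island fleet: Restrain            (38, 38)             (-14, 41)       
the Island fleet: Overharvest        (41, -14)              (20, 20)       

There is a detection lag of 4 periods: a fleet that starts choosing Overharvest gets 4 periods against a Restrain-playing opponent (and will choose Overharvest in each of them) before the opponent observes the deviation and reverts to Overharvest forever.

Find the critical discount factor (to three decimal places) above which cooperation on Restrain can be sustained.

0.615

A deviator earns 41 for 4 periods, then 20 forever; cooperating earns 38 forever. Multiplying the IC by (1−δ):
38 ≥ 41(1−δ^4) + 20δ^4, so 21·δ^4 ≥ 3 and δ^4 ≥ 1/7.
δ ≥ (1/7)^(1/4) ≈ 0.615.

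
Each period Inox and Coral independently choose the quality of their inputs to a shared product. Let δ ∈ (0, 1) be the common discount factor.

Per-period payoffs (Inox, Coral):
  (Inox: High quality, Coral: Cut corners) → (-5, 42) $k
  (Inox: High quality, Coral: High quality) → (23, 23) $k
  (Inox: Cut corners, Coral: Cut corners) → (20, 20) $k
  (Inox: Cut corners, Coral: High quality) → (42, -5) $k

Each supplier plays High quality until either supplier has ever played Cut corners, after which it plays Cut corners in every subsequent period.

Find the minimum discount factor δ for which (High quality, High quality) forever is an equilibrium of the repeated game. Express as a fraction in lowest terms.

23/(1−δ) ≥ 42 + 20δ/(1−δ)
23 ≥ 42 − 22δ
δ ≥ 19/22.

19/22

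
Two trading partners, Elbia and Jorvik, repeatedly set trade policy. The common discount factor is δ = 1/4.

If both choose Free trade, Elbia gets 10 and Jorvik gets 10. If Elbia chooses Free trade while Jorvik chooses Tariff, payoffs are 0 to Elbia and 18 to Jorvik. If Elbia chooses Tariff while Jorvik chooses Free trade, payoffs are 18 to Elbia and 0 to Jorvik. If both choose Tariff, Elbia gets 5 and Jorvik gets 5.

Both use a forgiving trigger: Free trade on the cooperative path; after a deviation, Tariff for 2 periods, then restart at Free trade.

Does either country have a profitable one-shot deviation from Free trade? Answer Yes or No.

Yes

Comparing payoff streams over the 3 periods until play realigns: cooperate → 10(1+δ+…+δ^2); deviate → 18 + 5(δ+…+δ^2).
Cooperation is sustained iff (10−5)(δ+…+δ^2) ≥ 18−10.
δ+…+δ^2 = 1/4·(1−(1/4)^2)/(1−1/4) = 0.3125, and (18−10)/(10−5) = 1.6000.
0.3125 < 1.6000, so cooperation is not sustainable.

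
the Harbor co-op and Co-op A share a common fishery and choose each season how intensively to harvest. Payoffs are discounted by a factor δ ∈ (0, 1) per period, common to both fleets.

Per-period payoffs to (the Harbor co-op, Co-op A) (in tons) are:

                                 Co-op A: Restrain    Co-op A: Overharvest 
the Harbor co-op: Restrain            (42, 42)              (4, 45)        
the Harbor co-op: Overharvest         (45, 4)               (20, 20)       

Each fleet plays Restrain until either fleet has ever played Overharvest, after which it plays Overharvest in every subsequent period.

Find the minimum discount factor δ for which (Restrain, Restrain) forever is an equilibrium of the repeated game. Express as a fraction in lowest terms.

3/25

Cooperation forever yields 42 each period: 42/(1−δ).
Deviating yields 45 once, then 20 forever: 45 + 20δ/(1−δ).
No profitable deviation requires 42/(1−δ) ≥ 45 + 20δ/(1−δ).
Multiplying by (1−δ): 42 ≥ 45(1−δ) + 20δ = 45 − 25δ.
So 25δ ≥ 3, i.e. δ ≥ 3/25.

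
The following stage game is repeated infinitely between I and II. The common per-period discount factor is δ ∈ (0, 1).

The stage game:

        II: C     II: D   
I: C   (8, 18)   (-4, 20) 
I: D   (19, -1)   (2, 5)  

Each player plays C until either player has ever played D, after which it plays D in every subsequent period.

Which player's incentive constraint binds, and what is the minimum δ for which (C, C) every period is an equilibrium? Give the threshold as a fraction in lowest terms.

For I: deviation gain 19−8 = 11, per-period punishment loss 8−2 = 6. IC gives δ ≥ 11/17.
For II: gain 2, loss 13 per period, so δ ≥ 2/15.
The tighter constraint is I's, so cooperation needs δ ≥ 11/17.

I; δ ≥ 11/17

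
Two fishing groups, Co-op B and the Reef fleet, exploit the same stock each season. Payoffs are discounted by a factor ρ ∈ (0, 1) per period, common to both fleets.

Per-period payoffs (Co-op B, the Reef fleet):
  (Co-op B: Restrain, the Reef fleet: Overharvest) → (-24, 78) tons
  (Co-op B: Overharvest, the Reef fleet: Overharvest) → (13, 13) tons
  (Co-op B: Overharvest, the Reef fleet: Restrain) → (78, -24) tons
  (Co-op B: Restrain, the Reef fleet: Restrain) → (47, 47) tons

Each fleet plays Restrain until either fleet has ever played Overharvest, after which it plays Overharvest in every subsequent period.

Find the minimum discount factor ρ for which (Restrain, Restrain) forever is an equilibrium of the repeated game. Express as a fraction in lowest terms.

31/65

Cooperation forever yields 47 each period: 47/(1−ρ).
Deviating yields 78 once, then 13 forever: 78 + 13ρ/(1−ρ).
No profitable deviation requires 47/(1−ρ) ≥ 78 + 13ρ/(1−ρ).
Multiplying by (1−ρ): 47 ≥ 78(1−ρ) + 13ρ = 78 − 65ρ.
So 65ρ ≥ 31, i.e. ρ ≥ 31/65.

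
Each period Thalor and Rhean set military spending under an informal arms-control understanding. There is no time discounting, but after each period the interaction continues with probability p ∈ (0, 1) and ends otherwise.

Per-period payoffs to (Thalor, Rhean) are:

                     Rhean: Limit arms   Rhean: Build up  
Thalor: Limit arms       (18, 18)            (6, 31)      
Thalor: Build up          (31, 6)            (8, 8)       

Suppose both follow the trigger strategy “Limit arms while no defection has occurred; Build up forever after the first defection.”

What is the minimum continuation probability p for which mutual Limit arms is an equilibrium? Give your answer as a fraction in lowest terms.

13/23

Expected cooperation value is 18 + p·18 + p²·18 + … = 18/(1−p); deviation gives 31 + p·8/(1−p).
18 ≥ 31(1−p) + 8p ⇒ 23p ≥ 13 ⇒ p ≥ 13/23.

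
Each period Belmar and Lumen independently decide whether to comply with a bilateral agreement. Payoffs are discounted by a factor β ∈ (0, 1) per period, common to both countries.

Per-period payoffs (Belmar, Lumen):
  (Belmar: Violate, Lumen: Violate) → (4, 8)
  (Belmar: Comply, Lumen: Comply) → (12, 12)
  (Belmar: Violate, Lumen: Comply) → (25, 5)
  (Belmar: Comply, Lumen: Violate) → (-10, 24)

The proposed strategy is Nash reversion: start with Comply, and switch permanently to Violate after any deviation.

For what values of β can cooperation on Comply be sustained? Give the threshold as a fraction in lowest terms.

Belmar's threshold: (25−12)/(25−4) = 13/21.
Lumen's threshold: (24−12)/(24−8) = 3/4.
13/21 < 3/4, so Lumen binds and β* = 3/4.

3/4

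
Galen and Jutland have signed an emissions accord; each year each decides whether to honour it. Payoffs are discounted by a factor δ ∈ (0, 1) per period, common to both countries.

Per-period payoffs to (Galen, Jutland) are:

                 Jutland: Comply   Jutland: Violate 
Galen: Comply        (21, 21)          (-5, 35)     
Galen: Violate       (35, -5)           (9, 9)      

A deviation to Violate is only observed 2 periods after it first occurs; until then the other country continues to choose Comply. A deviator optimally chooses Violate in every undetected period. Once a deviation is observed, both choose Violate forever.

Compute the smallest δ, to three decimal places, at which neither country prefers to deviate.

0.734

Deviating for the 2 undetected periods gains 35−21 = 14 per period over cooperation, then loses 21−9 = 12 per period forever once punishment starts.
Gain: 14(1 + δ + … + δ^1); loss: 12·δ^2/(1−δ).
No profitable deviation ⇔ 14(1−δ^2) ≤ 12·δ^2, i.e. δ^2 ≥ 14/(14+12) = 7/13.
Hence δ ≥ (7/13)^(1/2) ≈ 0.734.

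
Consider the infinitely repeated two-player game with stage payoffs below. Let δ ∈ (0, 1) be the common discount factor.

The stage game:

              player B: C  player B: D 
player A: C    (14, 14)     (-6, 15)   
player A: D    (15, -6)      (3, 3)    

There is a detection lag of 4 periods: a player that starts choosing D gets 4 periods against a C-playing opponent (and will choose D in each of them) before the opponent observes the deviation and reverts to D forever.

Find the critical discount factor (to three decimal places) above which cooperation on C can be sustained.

A deviator earns 15 for 4 periods, then 3 forever; cooperating earns 14 forever. Multiplying the IC by (1−δ):
14 ≥ 15(1−δ^4) + 3δ^4, so 12·δ^4 ≥ 1 and δ^4 ≥ 1/12.
δ ≥ (1/12)^(1/4) ≈ 0.537.

0.537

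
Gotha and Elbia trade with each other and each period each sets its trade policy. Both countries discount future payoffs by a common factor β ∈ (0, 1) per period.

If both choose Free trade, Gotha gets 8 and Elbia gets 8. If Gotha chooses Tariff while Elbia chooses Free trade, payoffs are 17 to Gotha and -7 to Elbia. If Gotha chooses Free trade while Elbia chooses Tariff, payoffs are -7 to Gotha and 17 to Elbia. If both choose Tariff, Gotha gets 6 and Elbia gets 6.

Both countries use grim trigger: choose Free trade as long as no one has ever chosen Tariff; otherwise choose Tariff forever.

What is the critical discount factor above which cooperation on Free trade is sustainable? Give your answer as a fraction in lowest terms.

Under grim trigger the critical discount factor is (T−C)/(T−P) with T = 17, C = 8, P = 6.
β* = (17−8)/(17−6) = 9/11.

9/11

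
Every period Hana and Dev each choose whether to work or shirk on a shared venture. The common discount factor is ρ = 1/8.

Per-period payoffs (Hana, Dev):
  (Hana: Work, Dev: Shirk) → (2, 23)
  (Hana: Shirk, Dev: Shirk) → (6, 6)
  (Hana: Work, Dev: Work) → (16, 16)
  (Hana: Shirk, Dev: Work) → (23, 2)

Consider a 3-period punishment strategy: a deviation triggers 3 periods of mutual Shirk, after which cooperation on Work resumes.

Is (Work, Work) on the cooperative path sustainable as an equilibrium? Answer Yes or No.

No

IC: ρ+…+ρ^3 ≥ (23−16)/(16−6) = 7/10.
At ρ = 1/8: partial sum = 0.1426 < 0.7000. Cooperation not sustainable.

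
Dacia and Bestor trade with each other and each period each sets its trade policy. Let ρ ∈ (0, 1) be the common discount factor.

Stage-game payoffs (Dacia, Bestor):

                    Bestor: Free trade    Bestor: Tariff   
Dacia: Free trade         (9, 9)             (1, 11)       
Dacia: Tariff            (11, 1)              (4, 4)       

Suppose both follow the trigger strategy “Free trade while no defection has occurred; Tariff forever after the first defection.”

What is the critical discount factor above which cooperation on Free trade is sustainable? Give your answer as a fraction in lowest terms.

2/7

Under grim trigger the critical discount factor is (T−C)/(T−P) with T = 11, C = 9, P = 4.
ρ* = (11−9)/(11−4) = 2/7.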